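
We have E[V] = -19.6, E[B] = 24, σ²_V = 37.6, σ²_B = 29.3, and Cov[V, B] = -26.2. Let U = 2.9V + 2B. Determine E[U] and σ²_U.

E[U] = 2.9·E[V] + 2·E[B] = 2.9·(-19.6) + 2·24 = -8.84.
σ²_U = a²·σ²_V + b²·σ²_B + 2ab·Cov[V, B] with a = 2.9, b = 2.
= 2.9²·37.6 + 2²·29.3 + 2·2.9·2·(-26.2)
= 316.216 + 117.2 + (-303.92) = 129.496.

E[U] = -8.84, σ²_U = 129.496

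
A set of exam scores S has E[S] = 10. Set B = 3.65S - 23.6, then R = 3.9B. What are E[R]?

E[B] = 3.65·10 + (-23.6) = 12.9.
E[R] = 3.9·12.9 = 50.31.

E[R] = 50.31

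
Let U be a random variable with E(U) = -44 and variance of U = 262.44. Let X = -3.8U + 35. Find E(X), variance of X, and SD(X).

X = -3.8U + 35 is linear with a = -3.8, b = 35.
E(X) = a·E(U) + b = (-3.8)·(-44) + 35 = 202.2.
variance of X = a²·variance of U = (-3.8)²·262.44 = 3789.6336 (the additive constant 35 does not affect variance).
SD(U) = √262.44 = 16.2.
SD(X) = |a|·SD(U) = |-3.8|·16.2 = 61.56.

E(X) = 202.2, variance of X = 3789.6336, SD(X) = 61.56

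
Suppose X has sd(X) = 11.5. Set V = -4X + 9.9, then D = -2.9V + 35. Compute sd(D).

sd(D) = 133.4

sd(V) = |-4|·11.5 = 46.
sd(D) = |-2.9|·46 = 133.4.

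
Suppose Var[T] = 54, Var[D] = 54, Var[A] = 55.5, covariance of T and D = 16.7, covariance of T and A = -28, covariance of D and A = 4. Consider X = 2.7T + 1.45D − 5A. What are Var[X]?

Var[X] = 2723.456

Var[X] = a²·Var[T] + b²·Var[D] + c²·Var[A] + 2ab·covariance of T and D + 2ac·covariance of T and A + 2bc·covariance of D and A, with a = 2.7, b = 1.45, c = -5.
= 393.66 + 113.535 + 1387.5 + 130.761 + 756 + (-58)
= 2723.456.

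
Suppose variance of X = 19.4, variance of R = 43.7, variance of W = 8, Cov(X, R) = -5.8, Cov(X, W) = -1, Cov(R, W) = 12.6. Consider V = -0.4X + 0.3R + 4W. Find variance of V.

variance of V = 169.869

variance of V = a²·variance of X + b²·variance of R + c²·variance of W + 2ab·Cov(X, R) + 2ac·Cov(X, W) + 2bc·Cov(R, W), with a = -0.4, b = 0.3, c = 4.
= 3.104 + 3.933 + 128 + 1.392 + 3.2 + 30.24
= 169.869.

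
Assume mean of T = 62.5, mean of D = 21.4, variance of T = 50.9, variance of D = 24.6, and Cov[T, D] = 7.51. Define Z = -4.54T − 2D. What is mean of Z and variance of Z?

mean of Z = -326.55, variance of Z = 1283.91204

mean of Z = (-4.54)·mean of T + (-2)·mean of D = (-4.54)·62.5 + (-2)·21.4 = -326.55.
variance of Z = a²·variance of T + b²·variance of D + 2ab·Cov[T, D] with a = -4.54, b = -2.
= (-4.54)²·50.9 + (-2)²·24.6 + 2·(-4.54)·(-2)·7.51
= 1049.13044 + 98.4 + 136.3816 = 1283.91204.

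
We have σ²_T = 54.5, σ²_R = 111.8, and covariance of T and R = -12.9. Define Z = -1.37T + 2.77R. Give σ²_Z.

σ²_Z = 1058.02969

σ²_Z = a²·σ²_T + b²·σ²_R + 2ab·covariance of T and R with a = -1.37, b = 2.77.
= (-1.37)²·54.5 + 2.77²·111.8 + 2·(-1.37)·2.77·(-12.9)
= 102.29105 + 857.83022 + 97.90842 = 1058.02969.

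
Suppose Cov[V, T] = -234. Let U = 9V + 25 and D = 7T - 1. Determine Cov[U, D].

Cov[U, D] = a·c·Cov[V, T] = 9·7·(-234) = -14742. Additive constants drop out.

Cov[U, D] = -14742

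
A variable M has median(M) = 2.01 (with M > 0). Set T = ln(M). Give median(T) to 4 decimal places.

median(T) = 0.6981

ln(M) is monotone on this domain, so median(T) = ln(2.01) ≈ 0.6981.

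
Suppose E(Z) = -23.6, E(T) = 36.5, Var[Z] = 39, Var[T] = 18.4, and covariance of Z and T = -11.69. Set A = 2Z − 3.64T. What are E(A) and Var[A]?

E(A) = -180.06, Var[A] = 569.99904

E(A) = 2·E(Z) + (-3.64)·E(T) = 2·(-23.6) + (-3.64)·36.5 = -180.06.
Var[A] = a²·Var[Z] + b²·Var[T] + 2ab·covariance of Z and T with a = 2, b = -3.64.
= 2²·39 + (-3.64)²·18.4 + 2·2·(-3.64)·(-11.69)
= 156 + 243.79264 + 170.2064 = 569.99904.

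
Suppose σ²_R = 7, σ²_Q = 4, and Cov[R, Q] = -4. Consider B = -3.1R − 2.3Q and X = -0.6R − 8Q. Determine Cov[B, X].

By bilinearity, Cov[B, X] = ac·σ²_R + bd·σ²_Q + (ad+bc)·Cov[R, Q], with a=-3.1, b=-2.3, c=-0.6, d=-8.
ac·σ²_R = (-3.1)·(-0.6)·7 = 13.02
bd·σ²_Q = (-2.3)·(-8)·4 = 73.6
(ad+bc)·Cov[R, Q] = (26.18)·(-4) = -104.72
Cov[B, X] = 13.02 + 73.6 + (-104.72) = -18.1.

Cov[B, X] = -18.1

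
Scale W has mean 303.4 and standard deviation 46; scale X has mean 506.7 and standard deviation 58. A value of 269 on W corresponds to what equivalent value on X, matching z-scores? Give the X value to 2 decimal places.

X = 463.33

z = (269 − 303.4)/46 ≈ -0.7478.
X = 506.7 + z·58 = 506.7 + (269 − 303.4)·58/46 ≈ 463.33.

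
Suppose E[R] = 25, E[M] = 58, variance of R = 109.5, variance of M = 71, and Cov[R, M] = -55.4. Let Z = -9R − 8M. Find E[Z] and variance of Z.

E[Z] = -689, variance of Z = 5435.9

E[Z] = (-9)·E[R] + (-8)·E[M] = (-9)·25 + (-8)·58 = -689.
variance of Z = a²·variance of R + b²·variance of M + 2ab·Cov[R, M] with a = -9, b = -8.
= (-9)²·109.5 + (-8)²·71 + 2·(-9)·(-8)·(-55.4)
= 8869.5 + 4544 + (-7977.6) = 5435.9.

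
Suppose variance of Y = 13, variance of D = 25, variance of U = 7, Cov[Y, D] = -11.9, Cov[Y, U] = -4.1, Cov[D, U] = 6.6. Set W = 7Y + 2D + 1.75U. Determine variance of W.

variance of W = 370.9875

variance of W = a²·variance of Y + b²·variance of D + c²·variance of U + 2ab·Cov[Y, D] + 2ac·Cov[Y, U] + 2bc·Cov[D, U], with a = 7, b = 2, c = 1.75.
= 637 + 100 + 21.4375 + (-333.2) + (-100.45) + 46.2
= 370.9875.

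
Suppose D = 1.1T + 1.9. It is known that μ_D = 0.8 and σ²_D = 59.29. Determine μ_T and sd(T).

μ_T = -1, sd(T) = 7

From D = 1.1T + 1.9: μ_D = a·μ_T + b, so μ_T = (μ_D − b)/a = (0.8 − 1.9)/1.1 = -1.
sd(D) = √59.29 = 7.7.
sd(D) = |a|·sd(T), so sd(T) = 7.7/|1.1| = 7.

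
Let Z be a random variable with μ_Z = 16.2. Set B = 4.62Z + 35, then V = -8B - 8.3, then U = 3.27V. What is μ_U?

μ_U = -2900.66004

μ_B = 4.62·16.2 + 35 = 109.844.
μ_V = (-8)·109.844 + (-8.3) = -887.052.
μ_U = 3.27·(-887.052) = -2900.66004.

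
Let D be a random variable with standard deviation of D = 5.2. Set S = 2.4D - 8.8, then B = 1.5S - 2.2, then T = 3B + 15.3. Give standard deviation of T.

standard deviation of S = |2.4|·5.2 = 12.48.
standard deviation of B = |1.5|·12.48 = 18.72.
standard deviation of T = |3|·18.72 = 56.16.

standard deviation of T = 56.16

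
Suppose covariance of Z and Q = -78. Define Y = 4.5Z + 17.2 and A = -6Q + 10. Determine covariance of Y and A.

covariance of Y and A = a·c·covariance of Z and Q = 4.5·(-6)·(-78) = 2106. Additive constants drop out.

covariance of Y and A = 2106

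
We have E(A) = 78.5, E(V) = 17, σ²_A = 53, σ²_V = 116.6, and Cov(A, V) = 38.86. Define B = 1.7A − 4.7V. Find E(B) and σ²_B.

E(B) = 1.7·E(A) + (-4.7)·E(V) = 1.7·78.5 + (-4.7)·17 = 53.55.
σ²_B = a²·σ²_A + b²·σ²_V + 2ab·Cov(A, V) with a = 1.7, b = -4.7.
= 1.7²·53 + (-4.7)²·116.6 + 2·1.7·(-4.7)·38.86
= 153.17 + 2575.694 + (-620.9828) = 2107.8812.

E(B) = 53.55, σ²_B = 2107.8812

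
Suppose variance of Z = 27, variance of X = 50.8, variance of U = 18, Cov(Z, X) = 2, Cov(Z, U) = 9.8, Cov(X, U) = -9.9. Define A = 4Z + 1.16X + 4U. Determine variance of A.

variance of A = 1028.64448

variance of A = a²·variance of Z + b²·variance of X + c²·variance of U + 2ab·Cov(Z, X) + 2ac·Cov(Z, U) + 2bc·Cov(X, U), with a = 4, b = 1.16, c = 4.
= 432 + 68.35648 + 288 + 18.56 + 313.6 + (-91.872)
= 1028.64448.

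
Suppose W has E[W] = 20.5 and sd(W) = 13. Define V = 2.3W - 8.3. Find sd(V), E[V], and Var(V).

V = 2.3W - 8.3 is linear with a = 2.3, b = -8.3.
sd(V) = |a|·sd(W) = |2.3|·13 = 29.9.
E[V] = a·E[W] + b = 2.3·20.5 + (-8.3) = 38.85.
Var(W) = 13² = 169.
Var(V) = a²·Var(W) = 2.3²·169 = 894.01 (the additive constant -8.3 does not affect variance).

sd(V) = 29.9, E[V] = 38.85, Var(V) = 894.01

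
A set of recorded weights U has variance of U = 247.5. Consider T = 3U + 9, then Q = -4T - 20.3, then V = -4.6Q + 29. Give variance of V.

variance of V = 754142.4

variance of T = 3²·247.5 = 2227.5.
variance of Q = (-4)²·2227.5 = 35640.
variance of V = (-4.6)²·35640 = 754142.4.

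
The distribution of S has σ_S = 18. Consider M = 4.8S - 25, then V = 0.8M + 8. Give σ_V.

σ_V = 69.12

σ_M = |4.8|·18 = 86.4.
σ_V = |0.8|·86.4 = 69.12.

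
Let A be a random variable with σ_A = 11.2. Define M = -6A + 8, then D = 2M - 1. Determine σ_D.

σ_D = 134.4

σ_M = |-6|·11.2 = 67.2.
σ_D = |2|·67.2 = 134.4.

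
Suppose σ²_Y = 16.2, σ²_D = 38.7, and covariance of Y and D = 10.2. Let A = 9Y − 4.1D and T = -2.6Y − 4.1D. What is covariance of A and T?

covariance of A and T = 3.819

By bilinearity, covariance of A and T = ac·σ²_Y + bd·σ²_D + (ad+bc)·covariance of Y and D, with a=9, b=-4.1, c=-2.6, d=-4.1.
ac·σ²_Y = 9·(-2.6)·16.2 = -379.08
bd·σ²_D = (-4.1)·(-4.1)·38.7 = 650.547
(ad+bc)·covariance of Y and D = (-26.24)·10.2 = -267.648
covariance of A and T = -379.08 + 650.547 + (-267.648) = 3.819.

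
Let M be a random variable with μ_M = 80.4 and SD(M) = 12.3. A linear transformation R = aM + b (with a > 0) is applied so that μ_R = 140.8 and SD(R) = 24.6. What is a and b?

a = 2, b = -20

SD(R) = a·SD(M) (a > 0), so a = 24.6/12.3 = 2.
μ_R = a·μ_M + b, so b = 140.8 − 2·80.4 = -20.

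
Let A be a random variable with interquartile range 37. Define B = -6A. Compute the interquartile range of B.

IQR(B) = 222

Under B = aA + b, IQR(B) = |a|·IQR(A) = |-6|·37 = 222 (shifts cancel; spread scales by |a|).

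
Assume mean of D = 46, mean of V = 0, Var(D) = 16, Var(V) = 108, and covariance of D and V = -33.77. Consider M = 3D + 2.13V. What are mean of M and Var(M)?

mean of M = 138, Var(M) = 202.4046

mean of M = 3·mean of D + 2.13·mean of V = 3·46 + 2.13·0 = 138.
Var(M) = a²·Var(D) + b²·Var(V) + 2ab·covariance of D and V with a = 3, b = 2.13.
= 3²·16 + 2.13²·108 + 2·3·2.13·(-33.77)
= 144 + 489.9852 + (-431.5806) = 202.4046.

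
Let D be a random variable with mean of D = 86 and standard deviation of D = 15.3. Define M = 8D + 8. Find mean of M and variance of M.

M = 8D + 8 is linear with a = 8, b = 8.
mean of M = a·mean of D + b = 8·86 + 8 = 696.
variance of D = 15.3² = 234.09.
variance of M = a²·variance of D = 8²·234.09 = 14981.76 (the additive constant 8 does not affect variance).

mean of M = 696, variance of M = 14981.76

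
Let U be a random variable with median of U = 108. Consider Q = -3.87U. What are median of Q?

median of Q = -417.96

A linear map preserves order up to sign, so median of Q = a·median of U + b = (-3.87)·108 = -417.96.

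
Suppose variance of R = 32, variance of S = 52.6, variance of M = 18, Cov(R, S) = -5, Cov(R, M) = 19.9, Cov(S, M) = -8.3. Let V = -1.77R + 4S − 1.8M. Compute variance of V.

variance of V = a²·variance of R + b²·variance of S + c²·variance of M + 2ab·Cov(R, S) + 2ac·Cov(R, M) + 2bc·Cov(S, M), with a = -1.77, b = 4, c = -1.8.
= 100.2528 + 841.6 + 58.32 + 70.8 + 126.8028 + 119.52
= 1317.2956.

variance of V = 1317.2956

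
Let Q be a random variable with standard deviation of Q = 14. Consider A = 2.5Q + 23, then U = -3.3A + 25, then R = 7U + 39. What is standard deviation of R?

standard deviation of A = |2.5|·14 = 35.
standard deviation of U = |-3.3|·35 = 115.5.
standard deviation of R = |7|·115.5 = 808.5.

standard deviation of R = 808.5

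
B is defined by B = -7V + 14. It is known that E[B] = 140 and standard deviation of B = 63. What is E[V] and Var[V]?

E[V] = -18, Var[V] = 81

From B = -7V + 14: E[B] = a·E[V] + b, so E[V] = (E[B] − b)/a = (140 − 14)/(-7) = -18.
Var[B] = 63² = 3969.
Var[B] = a²·Var[V], so Var[V] = 3969/(-7)² = 81.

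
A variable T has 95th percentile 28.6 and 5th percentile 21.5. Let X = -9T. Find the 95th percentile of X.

Since a = -9 < 0 the transformation is decreasing, reversing order: the 95th percentile of X corresponds to the 5th percentile of T.
So P_{95}(X) = a·P_{5}(T) + b = (-9)·21.5 = -193.5.

95th percentile of X = -193.5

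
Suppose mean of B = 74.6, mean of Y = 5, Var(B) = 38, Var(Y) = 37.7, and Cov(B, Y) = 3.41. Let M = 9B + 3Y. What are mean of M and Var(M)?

mean of M = 9·mean of B + 3·mean of Y = 9·74.6 + 3·5 = 686.4.
Var(M) = a²·Var(B) + b²·Var(Y) + 2ab·Cov(B, Y) with a = 9, b = 3.
= 9²·38 + 3²·37.7 + 2·9·3·3.41
= 3078 + 339.3 + 184.14 = 3601.44.

mean of M = 686.4, Var(M) = 3601.44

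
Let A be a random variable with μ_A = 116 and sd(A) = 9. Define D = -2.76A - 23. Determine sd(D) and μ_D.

D = -2.76A - 23 is linear with a = -2.76, b = -23.
sd(D) = |a|·sd(A) = |-2.76|·9 = 24.84.
μ_D = a·μ_A + b = (-2.76)·116 + (-23) = -343.16.

sd(D) = 24.84, μ_D = -343.16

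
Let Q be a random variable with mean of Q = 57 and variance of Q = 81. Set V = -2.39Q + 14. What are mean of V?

V = -2.39Q + 14 is linear with a = -2.39, b = 14.
mean of V = a·mean of Q + b = (-2.39)·57 + 14 = -122.23.

mean of V = -122.23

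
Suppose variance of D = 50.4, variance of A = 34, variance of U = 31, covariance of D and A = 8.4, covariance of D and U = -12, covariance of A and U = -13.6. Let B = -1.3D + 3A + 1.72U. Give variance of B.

variance of B = a²·variance of D + b²·variance of A + c²·variance of U + 2ab·covariance of D and A + 2ac·covariance of D and U + 2bc·covariance of A and U, with a = -1.3, b = 3, c = 1.72.
= 85.176 + 306 + 91.7104 + (-65.52) + 53.664 + (-140.352)
= 330.6784.

variance of B = 330.6784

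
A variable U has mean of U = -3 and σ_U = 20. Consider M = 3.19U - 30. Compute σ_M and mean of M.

M = 3.19U - 30 is linear with a = 3.19, b = -30.
σ_M = |a|·σ_U = |3.19|·20 = 63.8.
mean of M = a·mean of U + b = 3.19·(-3) + (-30) = -39.57.

σ_M = 63.8, mean of M = -39.57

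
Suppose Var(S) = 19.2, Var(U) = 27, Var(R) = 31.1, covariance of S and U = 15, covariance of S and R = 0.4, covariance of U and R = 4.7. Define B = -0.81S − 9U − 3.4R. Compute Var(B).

Var(B) = 3067.65632

Var(B) = a²·Var(S) + b²·Var(U) + c²·Var(R) + 2ab·covariance of S and U + 2ac·covariance of S and R + 2bc·covariance of U and R, with a = -0.81, b = -9, c = -3.4.
= 12.59712 + 2187 + 359.516 + 218.7 + 2.2032 + 287.64
= 3067.65632.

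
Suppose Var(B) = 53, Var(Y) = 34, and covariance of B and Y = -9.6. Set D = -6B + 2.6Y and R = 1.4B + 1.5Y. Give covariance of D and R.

covariance of D and R = -261.144

By bilinearity, covariance of D and R = ac·Var(B) + bd·Var(Y) + (ad+bc)·covariance of B and Y, with a=-6, b=2.6, c=1.4, d=1.5.
ac·Var(B) = (-6)·1.4·53 = -445.2
bd·Var(Y) = 2.6·1.5·34 = 132.6
(ad+bc)·covariance of B and Y = (-5.36)·(-9.6) = 51.456
covariance of D and R = -445.2 + 132.6 + 51.456 = -261.144.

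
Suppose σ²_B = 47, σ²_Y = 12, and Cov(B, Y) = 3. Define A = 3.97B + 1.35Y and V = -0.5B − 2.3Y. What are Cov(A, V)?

Cov(A, V) = -159.973

By bilinearity, Cov(A, V) = ac·σ²_B + bd·σ²_Y + (ad+bc)·Cov(B, Y), with a=3.97, b=1.35, c=-0.5, d=-2.3.
ac·σ²_B = 3.97·(-0.5)·47 = -93.295
bd·σ²_Y = 1.35·(-2.3)·12 = -37.26
(ad+bc)·Cov(B, Y) = (-9.806)·3 = -29.418
Cov(A, V) = -93.295 + (-37.26) + (-29.418) = -159.973.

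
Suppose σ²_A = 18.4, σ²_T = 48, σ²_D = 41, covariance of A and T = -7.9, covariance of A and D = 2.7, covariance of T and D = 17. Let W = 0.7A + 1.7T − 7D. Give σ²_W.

σ²_W = a²·σ²_A + b²·σ²_T + c²·σ²_D + 2ab·covariance of A and T + 2ac·covariance of A and D + 2bc·covariance of T and D, with a = 0.7, b = 1.7, c = -7.
= 9.016 + 138.72 + 2009 + (-18.802) + (-26.46) + (-404.6)
= 1706.874.

σ²_W = 1706.874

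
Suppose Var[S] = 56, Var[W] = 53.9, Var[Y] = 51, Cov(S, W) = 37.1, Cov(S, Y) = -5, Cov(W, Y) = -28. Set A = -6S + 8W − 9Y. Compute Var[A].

Var[A] = 9527

Var[A] = a²·Var[S] + b²·Var[W] + c²·Var[Y] + 2ab·Cov(S, W) + 2ac·Cov(S, Y) + 2bc·Cov(W, Y), with a = -6, b = 8, c = -9.
= 2016 + 3449.6 + 4131 + (-3561.6) + (-540) + 4032
= 9527.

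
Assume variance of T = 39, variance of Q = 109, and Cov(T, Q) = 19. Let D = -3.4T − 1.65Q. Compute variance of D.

variance of D = 960.7725

variance of D = a²·variance of T + b²·variance of Q + 2ab·Cov(T, Q) with a = -3.4, b = -1.65.
= (-3.4)²·39 + (-1.65)²·109 + 2·(-3.4)·(-1.65)·19
= 450.84 + 296.7525 + 213.18 = 960.7725.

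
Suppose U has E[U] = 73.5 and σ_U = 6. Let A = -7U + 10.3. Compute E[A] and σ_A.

E[A] = -504.2, σ_A = 42

A = -7U + 10.3 is linear with a = -7, b = 10.3.
E[A] = a·E[U] + b = (-7)·73.5 + 10.3 = -504.2.
σ_A = |a|·σ_U = |-7|·6 = 42.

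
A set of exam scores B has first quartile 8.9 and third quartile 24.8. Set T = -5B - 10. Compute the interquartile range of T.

IQR of B = Q3 − Q1 = 24.8 − 8.9 = 15.9.
Under T = aB + b, IQR(T) = |a|·IQR(B) = |-5|·15.9 = 79.5 (shifts cancel; spread scales by |a|).

IQR(T) = 79.5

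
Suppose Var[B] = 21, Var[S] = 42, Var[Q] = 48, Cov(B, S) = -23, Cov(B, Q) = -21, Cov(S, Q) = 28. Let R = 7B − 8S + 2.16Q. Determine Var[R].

Var[R] = 4914.2288

Var[R] = a²·Var[B] + b²·Var[S] + c²·Var[Q] + 2ab·Cov(B, S) + 2ac·Cov(B, Q) + 2bc·Cov(S, Q), with a = 7, b = -8, c = 2.16.
= 1029 + 2688 + 223.9488 + 2576 + (-635.04) + (-967.68)
= 4914.2288.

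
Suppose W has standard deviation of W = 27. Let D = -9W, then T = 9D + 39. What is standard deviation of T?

standard deviation of D = |-9|·27 = 243.
standard deviation of T = |9|·243 = 2187.

standard deviation of T = 2187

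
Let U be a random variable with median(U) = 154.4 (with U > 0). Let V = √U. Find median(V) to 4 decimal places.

median(V) = 12.4258

√U is monotone on this domain, so median(V) = √(154.4) ≈ 12.4258.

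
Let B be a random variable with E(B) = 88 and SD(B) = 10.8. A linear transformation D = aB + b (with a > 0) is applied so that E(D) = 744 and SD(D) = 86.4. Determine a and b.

SD(D) = a·SD(B) (a > 0), so a = 86.4/10.8 = 8.
E(D) = a·E(B) + b, so b = 744 − 8·88 = 40.

a = 8, b = 40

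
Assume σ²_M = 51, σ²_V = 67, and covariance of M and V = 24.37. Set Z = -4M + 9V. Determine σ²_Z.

σ²_Z = a²·σ²_M + b²·σ²_V + 2ab·covariance of M and V with a = -4, b = 9.
= (-4)²·51 + 9²·67 + 2·(-4)·9·24.37
= 816 + 5427 + (-1754.64) = 4488.36.

σ²_Z = 4488.36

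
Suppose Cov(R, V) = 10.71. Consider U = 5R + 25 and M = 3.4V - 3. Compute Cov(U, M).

Cov(U, M) = a·c·Cov(R, V) = 5·3.4·10.71 = 182.07. Additive constants drop out.

Cov(U, M) = 182.07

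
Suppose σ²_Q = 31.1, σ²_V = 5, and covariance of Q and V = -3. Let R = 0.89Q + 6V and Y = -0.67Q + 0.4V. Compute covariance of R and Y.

By bilinearity, covariance of R and Y = ac·σ²_Q + bd·σ²_V + (ad+bc)·covariance of Q and V, with a=0.89, b=6, c=-0.67, d=0.4.
ac·σ²_Q = 0.89·(-0.67)·31.1 = -18.54493
bd·σ²_V = 6·0.4·5 = 12
(ad+bc)·covariance of Q and V = (-3.664)·(-3) = 10.992
covariance of R and Y = -18.54493 + 12 + 10.992 = 4.44707.

covariance of R and Y = 4.44707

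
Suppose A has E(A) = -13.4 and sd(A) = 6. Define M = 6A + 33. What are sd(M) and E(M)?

M = 6A + 33 is linear with a = 6, b = 33.
sd(M) = |a|·sd(A) = |6|·6 = 36.
E(M) = a·E(A) + b = 6·(-13.4) + 33 = -47.4.

sd(M) = 36, E(M) = -47.4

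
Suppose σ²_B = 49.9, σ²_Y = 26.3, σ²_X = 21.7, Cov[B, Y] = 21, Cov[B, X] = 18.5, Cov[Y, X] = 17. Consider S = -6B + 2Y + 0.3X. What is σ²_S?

σ²_S = a²·σ²_B + b²·σ²_Y + c²·σ²_X + 2ab·Cov[B, Y] + 2ac·Cov[B, X] + 2bc·Cov[Y, X], with a = -6, b = 2, c = 0.3.
= 1796.4 + 105.2 + 1.953 + (-504) + (-66.6) + 20.4
= 1353.353.

σ²_S = 1353.353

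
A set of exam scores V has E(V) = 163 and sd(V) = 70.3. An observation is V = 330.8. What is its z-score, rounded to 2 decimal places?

z = (V − E(V)) / sd(V) = (330.8 − 163) / 70.3 ≈ 2.39.

z = 2.39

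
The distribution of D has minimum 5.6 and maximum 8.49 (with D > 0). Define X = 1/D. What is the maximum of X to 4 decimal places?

max(X) = 0.1786

1/D is decreasing on this domain, so max(X) comes from min(D) = 5.6: max(X) = 1/(5.6) ≈ 0.1786.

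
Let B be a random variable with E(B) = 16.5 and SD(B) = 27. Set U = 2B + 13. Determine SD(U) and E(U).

U = 2B + 13 is linear with a = 2, b = 13.
SD(U) = |a|·SD(B) = |2|·27 = 54.
E(U) = a·E(B) + b = 2·16.5 + 13 = 46.

SD(U) = 54, E(U) = 46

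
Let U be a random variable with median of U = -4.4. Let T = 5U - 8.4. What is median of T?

A linear map preserves order up to sign, so median of T = a·median of U + b = 5·(-4.4) + (-8.4) = -30.4.

median of T = -30.4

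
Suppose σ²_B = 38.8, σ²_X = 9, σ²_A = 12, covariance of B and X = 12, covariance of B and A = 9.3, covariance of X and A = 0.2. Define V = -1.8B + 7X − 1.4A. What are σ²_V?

σ²_V = a²·σ²_B + b²·σ²_X + c²·σ²_A + 2ab·covariance of B and X + 2ac·covariance of B and A + 2bc·covariance of X and A, with a = -1.8, b = 7, c = -1.4.
= 125.712 + 441 + 23.52 + (-302.4) + 46.872 + (-3.92)
= 330.784.

σ²_V = 330.784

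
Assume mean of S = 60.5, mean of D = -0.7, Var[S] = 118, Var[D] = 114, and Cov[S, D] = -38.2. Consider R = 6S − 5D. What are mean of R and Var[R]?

mean of R = 366.5, Var[R] = 9390

mean of R = 6·mean of S + (-5)·mean of D = 6·60.5 + (-5)·(-0.7) = 366.5.
Var[R] = a²·Var[S] + b²·Var[D] + 2ab·Cov[S, D] with a = 6, b = -5.
= 6²·118 + (-5)²·114 + 2·6·(-5)·(-38.2)
= 4248 + 2850 + 2292 = 9390.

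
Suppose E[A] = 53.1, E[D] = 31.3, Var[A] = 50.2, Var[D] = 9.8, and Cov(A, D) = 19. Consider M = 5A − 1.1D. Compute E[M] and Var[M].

E[M] = 5·E[A] + (-1.1)·E[D] = 5·53.1 + (-1.1)·31.3 = 231.07.
Var[M] = a²·Var[A] + b²·Var[D] + 2ab·Cov(A, D) with a = 5, b = -1.1.
= 5²·50.2 + (-1.1)²·9.8 + 2·5·(-1.1)·19
= 1255 + 11.858 + (-209) = 1057.858.

E[M] = 231.07, Var[M] = 1057.858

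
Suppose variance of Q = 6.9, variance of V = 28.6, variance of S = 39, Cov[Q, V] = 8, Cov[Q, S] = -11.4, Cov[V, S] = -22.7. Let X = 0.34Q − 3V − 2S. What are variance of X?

variance of X = 140.98164

variance of X = a²·variance of Q + b²·variance of V + c²·variance of S + 2ab·Cov[Q, V] + 2ac·Cov[Q, S] + 2bc·Cov[V, S], with a = 0.34, b = -3, c = -2.
= 0.79764 + 257.4 + 156 + (-16.32) + 15.504 + (-272.4)
= 140.98164.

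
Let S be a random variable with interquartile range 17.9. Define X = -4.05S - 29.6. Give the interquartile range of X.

Under X = aS + b, IQR(X) = |a|·IQR(S) = |-4.05|·17.9 = 72.495 (shifts cancel; spread scales by |a|).

IQR(X) = 72.495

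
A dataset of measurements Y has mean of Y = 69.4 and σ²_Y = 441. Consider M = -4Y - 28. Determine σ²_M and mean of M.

σ²_M = 7056, mean of M = -305.6

M = -4Y - 28 is linear with a = -4, b = -28.
σ²_M = a²·σ²_Y = (-4)²·441 = 7056 (the additive constant -28 does not affect variance).
mean of M = a·mean of Y + b = (-4)·69.4 + (-28) = -305.6.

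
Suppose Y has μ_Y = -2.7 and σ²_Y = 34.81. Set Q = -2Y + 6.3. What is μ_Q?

μ_Q = 11.7

Q = -2Y + 6.3 is linear with a = -2, b = 6.3.
μ_Q = a·μ_Y + b = (-2)·(-2.7) + 6.3 = 11.7.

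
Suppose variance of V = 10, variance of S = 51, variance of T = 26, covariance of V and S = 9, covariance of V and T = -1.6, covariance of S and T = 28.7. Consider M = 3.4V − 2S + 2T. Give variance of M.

variance of M = a²·variance of V + b²·variance of S + c²·variance of T + 2ab·covariance of V and S + 2ac·covariance of V and T + 2bc·covariance of S and T, with a = 3.4, b = -2, c = 2.
= 115.6 + 204 + 104 + (-122.4) + (-21.76) + (-229.6)
= 49.84.

variance of M = 49.84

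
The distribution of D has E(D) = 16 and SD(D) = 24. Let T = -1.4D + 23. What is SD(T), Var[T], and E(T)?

T = -1.4D + 23 is linear with a = -1.4, b = 23.
SD(T) = |a|·SD(D) = |-1.4|·24 = 33.6.
Var[D] = 24² = 576.
Var[T] = a²·Var[D] = (-1.4)²·576 = 1128.96 (the additive constant 23 does not affect variance).
E(T) = a·E(D) + b = (-1.4)·16 + 23 = 0.6.

SD(T) = 33.6, Var[T] = 1128.96, E(T) = 0.6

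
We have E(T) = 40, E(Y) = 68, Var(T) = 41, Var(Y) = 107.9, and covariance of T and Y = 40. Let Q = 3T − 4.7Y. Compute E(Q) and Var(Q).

E(Q) = 3·E(T) + (-4.7)·E(Y) = 3·40 + (-4.7)·68 = -199.6.
Var(Q) = a²·Var(T) + b²·Var(Y) + 2ab·covariance of T and Y with a = 3, b = -4.7.
= 3²·41 + (-4.7)²·107.9 + 2·3·(-4.7)·40
= 369 + 2383.511 + (-1128) = 1624.511.

E(Q) = -199.6, Var(Q) = 1624.511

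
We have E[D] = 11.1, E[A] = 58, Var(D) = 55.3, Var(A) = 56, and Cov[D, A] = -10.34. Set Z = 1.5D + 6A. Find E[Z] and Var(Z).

E[Z] = 1.5·E[D] + 6·E[A] = 1.5·11.1 + 6·58 = 364.65.
Var(Z) = a²·Var(D) + b²·Var(A) + 2ab·Cov[D, A] with a = 1.5, b = 6.
= 1.5²·55.3 + 6²·56 + 2·1.5·6·(-10.34)
= 124.425 + 2016 + (-186.12) = 1954.305.

E[Z] = 364.65, Var(Z) = 1954.305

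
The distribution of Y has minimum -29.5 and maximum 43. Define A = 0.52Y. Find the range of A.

Range of Y = 43 − (-29.5) = 72.5.
Range(A) = |a|·Range(Y) = |0.52|·72.5 = 37.7.

Range(A) = 37.7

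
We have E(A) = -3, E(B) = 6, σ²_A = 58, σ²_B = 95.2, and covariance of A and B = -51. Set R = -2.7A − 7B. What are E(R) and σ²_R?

E(R) = -33.9, σ²_R = 3159.82

E(R) = (-2.7)·E(A) + (-7)·E(B) = (-2.7)·(-3) + (-7)·6 = -33.9.
σ²_R = a²·σ²_A + b²·σ²_B + 2ab·covariance of A and B with a = -2.7, b = -7.
= (-2.7)²·58 + (-7)²·95.2 + 2·(-2.7)·(-7)·(-51)
= 422.82 + 4664.8 + (-1927.8) = 3159.82.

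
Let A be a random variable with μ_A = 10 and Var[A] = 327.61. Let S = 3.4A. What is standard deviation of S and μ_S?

S = 3.4A is linear with a = 3.4, b = 0.
standard deviation of A = √327.61 = 18.1.
standard deviation of S = |a|·standard deviation of A = |3.4|·18.1 = 61.54.
μ_S = a·μ_A + b = 3.4·10 = 34.

standard deviation of S = 61.54, μ_S = 34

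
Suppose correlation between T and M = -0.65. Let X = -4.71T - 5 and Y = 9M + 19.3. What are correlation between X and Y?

Linear rescalings preserve |correlation|; the slopes -4.71 and 9 have opposite signs, so the correlation flips sign: correlation between X and Y = −correlation between T and M = 0.65.

correlation between X and Y = 0.65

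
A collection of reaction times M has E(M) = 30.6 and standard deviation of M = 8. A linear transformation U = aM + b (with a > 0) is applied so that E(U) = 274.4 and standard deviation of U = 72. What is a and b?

standard deviation of U = a·standard deviation of M (a > 0), so a = 72/8 = 9.
E(U) = a·E(M) + b, so b = 274.4 − 9·30.6 = -1.

a = 9, b = -1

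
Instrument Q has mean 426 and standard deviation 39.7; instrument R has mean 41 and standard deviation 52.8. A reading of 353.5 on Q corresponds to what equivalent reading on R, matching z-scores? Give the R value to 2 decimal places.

R = -55.42

z = (353.5 − 426)/39.7 ≈ -1.8262.
R = 41 + z·52.8 = 41 + (353.5 − 426)·52.8/39.7 ≈ -55.42.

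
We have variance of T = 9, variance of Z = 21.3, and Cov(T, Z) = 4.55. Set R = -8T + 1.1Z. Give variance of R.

variance of R = a²·variance of T + b²·variance of Z + 2ab·Cov(T, Z) with a = -8, b = 1.1.
= (-8)²·9 + 1.1²·21.3 + 2·(-8)·1.1·4.55
= 576 + 25.773 + (-80.08) = 521.693.

variance of R = 521.693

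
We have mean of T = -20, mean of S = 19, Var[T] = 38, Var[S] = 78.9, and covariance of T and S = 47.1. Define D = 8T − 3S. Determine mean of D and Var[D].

mean of D = -217, Var[D] = 881.3

mean of D = 8·mean of T + (-3)·mean of S = 8·(-20) + (-3)·19 = -217.
Var[D] = a²·Var[T] + b²·Var[S] + 2ab·covariance of T and S with a = 8, b = -3.
= 8²·38 + (-3)²·78.9 + 2·8·(-3)·47.1
= 2432 + 710.1 + (-2260.8) = 881.3.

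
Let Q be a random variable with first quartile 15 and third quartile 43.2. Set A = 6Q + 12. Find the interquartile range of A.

IQR(A) = 169.2

IQR of Q = Q3 − Q1 = 43.2 − 15 = 28.2.
Under A = aQ + b, IQR(A) = |a|·IQR(Q) = |6|·28.2 = 169.2 (shifts cancel; spread scales by |a|).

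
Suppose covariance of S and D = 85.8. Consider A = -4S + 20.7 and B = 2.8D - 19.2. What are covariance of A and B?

covariance of A and B = -960.96

covariance of A and B = a·c·covariance of S and D = (-4)·2.8·85.8 = -960.96. Additive constants drop out.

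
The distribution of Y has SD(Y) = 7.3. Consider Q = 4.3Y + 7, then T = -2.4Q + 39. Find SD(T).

SD(T) = 75.336

SD(Q) = |4.3|·7.3 = 31.39.
SD(T) = |-2.4|·31.39 = 75.336.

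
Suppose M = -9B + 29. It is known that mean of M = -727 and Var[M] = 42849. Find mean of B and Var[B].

From M = -9B + 29: mean of M = a·mean of B + b, so mean of B = (mean of M − b)/a = (-727 − 29)/(-9) = 84.
Var[M] = a²·Var[B], so Var[B] = 42849/(-9)² = 529.

mean of B = 84, Var[B] = 529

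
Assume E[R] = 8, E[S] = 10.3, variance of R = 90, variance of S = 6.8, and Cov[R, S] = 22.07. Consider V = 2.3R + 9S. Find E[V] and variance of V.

E[V] = 111.1, variance of V = 1940.598

E[V] = 2.3·E[R] + 9·E[S] = 2.3·8 + 9·10.3 = 111.1.
variance of V = a²·variance of R + b²·variance of S + 2ab·Cov[R, S] with a = 2.3, b = 9.
= 2.3²·90 + 9²·6.8 + 2·2.3·9·22.07
= 476.1 + 550.8 + 913.698 = 1940.598.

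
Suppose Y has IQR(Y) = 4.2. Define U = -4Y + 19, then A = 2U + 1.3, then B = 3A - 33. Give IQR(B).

IQR(B) = 100.8

IQR(U) = |-4|·4.2 = 16.8.
IQR(A) = |2|·16.8 = 33.6.
IQR(B) = |3|·33.6 = 100.8.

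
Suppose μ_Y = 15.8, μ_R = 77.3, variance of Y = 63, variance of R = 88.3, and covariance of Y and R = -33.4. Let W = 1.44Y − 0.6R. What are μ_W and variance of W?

μ_W = -23.628, variance of W = 220.14

μ_W = 1.44·μ_Y + (-0.6)·μ_R = 1.44·15.8 + (-0.6)·77.3 = -23.628.
variance of W = a²·variance of Y + b²·variance of R + 2ab·covariance of Y and R with a = 1.44, b = -0.6.
= 1.44²·63 + (-0.6)²·88.3 + 2·1.44·(-0.6)·(-33.4)
= 130.6368 + 31.788 + 57.7152 = 220.14.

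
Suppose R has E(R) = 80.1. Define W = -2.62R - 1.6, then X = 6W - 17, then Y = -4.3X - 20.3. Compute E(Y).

E(Y) = 5508.5196

E(W) = (-2.62)·80.1 + (-1.6) = -211.462.
E(X) = 6·(-211.462) + (-17) = -1285.772.
E(Y) = (-4.3)·(-1285.772) + (-20.3) = 5508.5196.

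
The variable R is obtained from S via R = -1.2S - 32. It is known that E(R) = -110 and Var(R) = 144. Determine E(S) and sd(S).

From R = -1.2S - 32: E(R) = a·E(S) + b, so E(S) = (E(R) − b)/a = (-110 − (-32))/(-1.2) = 65.
sd(R) = √144 = 12.
sd(R) = |a|·sd(S), so sd(S) = 12/|-1.2| = 10.

E(S) = 65, sd(S) = 10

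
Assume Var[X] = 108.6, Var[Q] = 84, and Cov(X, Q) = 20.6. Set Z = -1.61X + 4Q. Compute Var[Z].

Var[Z] = a²·Var[X] + b²·Var[Q] + 2ab·Cov(X, Q) with a = -1.61, b = 4.
= (-1.61)²·108.6 + 4²·84 + 2·(-1.61)·4·20.6
= 281.50206 + 1344 + (-265.328) = 1360.17406.

Var[Z] = 1360.17406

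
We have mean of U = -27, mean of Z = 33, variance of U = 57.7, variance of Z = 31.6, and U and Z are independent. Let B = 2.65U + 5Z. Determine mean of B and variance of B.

mean of B = 2.65·mean of U + 5·mean of Z = 2.65·(-27) + 5·33 = 93.45.
variance of B = a²·variance of U + b²·variance of Z + 2ab·covariance of U and Z with a = 2.65, b = 5.
Independence gives covariance of U and Z = 0.
= 2.65²·57.7 + 5²·31.6 + 2·2.65·5·0
= 405.19825 + 790 + 0 = 1195.19825.

mean of B = 93.45, variance of B = 1195.19825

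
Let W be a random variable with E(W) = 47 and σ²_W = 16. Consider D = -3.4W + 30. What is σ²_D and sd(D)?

σ²_D = 184.96, sd(D) = 13.6

D = -3.4W + 30 is linear with a = -3.4, b = 30.
σ²_D = a²·σ²_W = (-3.4)²·16 = 184.96 (the additive constant 30 does not affect variance).
sd(W) = √16 = 4.
sd(D) = |a|·sd(W) = |-3.4|·4 = 13.6.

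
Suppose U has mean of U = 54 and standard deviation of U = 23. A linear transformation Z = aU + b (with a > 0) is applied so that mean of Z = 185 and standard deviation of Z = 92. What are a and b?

standard deviation of Z = a·standard deviation of U (a > 0), so a = 92/23 = 4.
mean of Z = a·mean of U + b, so b = 185 − 4·54 = -31.

a = 4, b = -31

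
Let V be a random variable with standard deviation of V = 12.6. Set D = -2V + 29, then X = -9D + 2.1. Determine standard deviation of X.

standard deviation of D = |-2|·12.6 = 25.2.
standard deviation of X = |-9|·25.2 = 226.8.

standard deviation of X = 226.8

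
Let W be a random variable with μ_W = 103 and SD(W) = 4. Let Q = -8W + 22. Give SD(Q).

Q = -8W + 22 is linear with a = -8, b = 22.
SD(Q) = |a|·SD(W) = |-8|·4 = 32.

SD(Q) = 32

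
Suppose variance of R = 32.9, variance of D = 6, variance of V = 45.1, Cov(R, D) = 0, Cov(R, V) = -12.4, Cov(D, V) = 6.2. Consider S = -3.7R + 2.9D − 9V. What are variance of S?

variance of S = a²·variance of R + b²·variance of D + c²·variance of V + 2ab·Cov(R, D) + 2ac·Cov(R, V) + 2bc·Cov(D, V), with a = -3.7, b = 2.9, c = -9.
= 450.401 + 50.46 + 3653.1 + 0 + (-825.84) + (-323.64)
= 3004.481.

variance of S = 3004.481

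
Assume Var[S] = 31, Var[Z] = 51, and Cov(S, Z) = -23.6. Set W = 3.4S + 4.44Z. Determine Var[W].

Var[W] = a²·Var[S] + b²·Var[Z] + 2ab·Cov(S, Z) with a = 3.4, b = 4.44.
= 3.4²·31 + 4.44²·51 + 2·3.4·4.44·(-23.6)
= 358.36 + 1005.3936 + (-712.5312) = 651.2224.

Var[W] = 651.2224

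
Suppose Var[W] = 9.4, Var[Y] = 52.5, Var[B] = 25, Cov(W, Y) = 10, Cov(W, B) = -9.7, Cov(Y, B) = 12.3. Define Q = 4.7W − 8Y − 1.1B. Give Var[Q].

Var[Q] = a²·Var[W] + b²·Var[Y] + c²·Var[B] + 2ab·Cov(W, Y) + 2ac·Cov(W, B) + 2bc·Cov(Y, B), with a = 4.7, b = -8, c = -1.1.
= 207.646 + 3360 + 30.25 + (-752) + 100.298 + 216.48
= 3162.674.

Var[Q] = 3162.674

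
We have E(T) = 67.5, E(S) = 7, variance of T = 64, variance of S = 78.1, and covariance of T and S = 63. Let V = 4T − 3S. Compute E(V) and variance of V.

E(V) = 249, variance of V = 214.9

E(V) = 4·E(T) + (-3)·E(S) = 4·67.5 + (-3)·7 = 249.
variance of V = a²·variance of T + b²·variance of S + 2ab·covariance of T and S with a = 4, b = -3.
= 4²·64 + (-3)²·78.1 + 2·4·(-3)·63
= 1024 + 702.9 + (-1512) = 214.9.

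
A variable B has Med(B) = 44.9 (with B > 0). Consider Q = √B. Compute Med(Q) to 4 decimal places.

Med(Q) = 6.7007

√B is monotone on this domain, so Med(Q) = √(44.9) ≈ 6.7007.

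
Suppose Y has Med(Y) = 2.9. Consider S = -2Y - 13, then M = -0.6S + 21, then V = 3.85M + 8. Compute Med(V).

Med(V) = 132.278

Med(S) = (-2)·2.9 + (-13) = -18.8.
Med(M) = (-0.6)·(-18.8) + 21 = 32.28.
Med(V) = 3.85·32.28 + 8 = 132.278.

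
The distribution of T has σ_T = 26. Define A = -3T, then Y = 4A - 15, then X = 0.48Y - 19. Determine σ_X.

σ_X = 149.76

σ_A = |-3|·26 = 78.
σ_Y = |4|·78 = 312.
σ_X = |0.48|·312 = 149.76.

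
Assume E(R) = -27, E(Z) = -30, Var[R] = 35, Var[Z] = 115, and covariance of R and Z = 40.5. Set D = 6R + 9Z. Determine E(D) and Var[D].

E(D) = -432, Var[D] = 14949

E(D) = 6·E(R) + 9·E(Z) = 6·(-27) + 9·(-30) = -432.
Var[D] = a²·Var[R] + b²·Var[Z] + 2ab·covariance of R and Z with a = 6, b = 9.
= 6²·35 + 9²·115 + 2·6·9·40.5
= 1260 + 9315 + 4374 = 14949.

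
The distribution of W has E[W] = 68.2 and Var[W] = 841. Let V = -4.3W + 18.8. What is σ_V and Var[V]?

σ_V = 124.7, Var[V] = 15550.09

V = -4.3W + 18.8 is linear with a = -4.3, b = 18.8.
σ_W = √841 = 29.
σ_V = |a|·σ_W = |-4.3|·29 = 124.7.
Var[V] = a²·Var[W] = (-4.3)²·841 = 15550.09 (the additive constant 18.8 does not affect variance).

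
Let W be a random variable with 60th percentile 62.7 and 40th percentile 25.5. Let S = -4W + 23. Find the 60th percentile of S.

60th percentile of S = -79

Since a = -4 < 0 the transformation is decreasing, reversing order: the 60th percentile of S corresponds to the 40th percentile of W.
So P_{60}(S) = a·P_{40}(W) + b = (-4)·25.5 + 23 = -79.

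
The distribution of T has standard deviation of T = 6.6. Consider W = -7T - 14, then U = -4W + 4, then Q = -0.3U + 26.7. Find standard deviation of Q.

standard deviation of Q = 55.44

standard deviation of W = |-7|·6.6 = 46.2.
standard deviation of U = |-4|·46.2 = 184.8.
standard deviation of Q = |-0.3|·184.8 = 55.44.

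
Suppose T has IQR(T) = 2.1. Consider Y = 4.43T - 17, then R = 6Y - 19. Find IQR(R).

IQR(Y) = |4.43|·2.1 = 9.303.
IQR(R) = |6|·9.303 = 55.818.

IQR(R) = 55.818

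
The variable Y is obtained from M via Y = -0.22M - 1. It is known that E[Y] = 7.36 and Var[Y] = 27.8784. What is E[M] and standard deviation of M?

From Y = -0.22M - 1: E[Y] = a·E[M] + b, so E[M] = (E[Y] − b)/a = (7.36 − (-1))/(-0.22) = -38.
standard deviation of Y = √27.8784 = 5.28.
standard deviation of Y = |a|·standard deviation of M, so standard deviation of M = 5.28/|-0.22| = 24.

E[M] = -38, standard deviation of M = 24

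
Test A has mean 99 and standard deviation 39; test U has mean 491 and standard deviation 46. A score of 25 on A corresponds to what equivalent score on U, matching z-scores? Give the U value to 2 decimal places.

z = (25 − 99)/39 ≈ -1.8974.
U = 491 + z·46 = 491 + (25 − 99)·46/39 ≈ 403.72.

U = 403.72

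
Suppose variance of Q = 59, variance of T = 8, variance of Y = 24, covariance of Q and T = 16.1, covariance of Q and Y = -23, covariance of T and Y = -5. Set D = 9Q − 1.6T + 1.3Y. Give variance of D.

variance of D = 3858.96

variance of D = a²·variance of Q + b²·variance of T + c²·variance of Y + 2ab·covariance of Q and T + 2ac·covariance of Q and Y + 2bc·covariance of T and Y, with a = 9, b = -1.6, c = 1.3.
= 4779 + 20.48 + 40.56 + (-463.68) + (-538.2) + 20.8
= 3858.96.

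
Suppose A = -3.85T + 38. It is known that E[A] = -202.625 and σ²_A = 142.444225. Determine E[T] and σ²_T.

E[T] = 62.5, σ²_T = 9.61

From A = -3.85T + 38: E[A] = a·E[T] + b, so E[T] = (E[A] − b)/a = (-202.625 − 38)/(-3.85) = 62.5.
σ²_A = a²·σ²_T, so σ²_T = 142.444225/(-3.85)² = 9.61.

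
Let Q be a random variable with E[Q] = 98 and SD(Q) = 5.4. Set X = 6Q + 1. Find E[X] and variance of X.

E[X] = 589, variance of X = 1049.76

X = 6Q + 1 is linear with a = 6, b = 1.
E[X] = a·E[Q] + b = 6·98 + 1 = 589.
variance of Q = 5.4² = 29.16.
variance of X = a²·variance of Q = 6²·29.16 = 1049.76 (the additive constant 1 does not affect variance).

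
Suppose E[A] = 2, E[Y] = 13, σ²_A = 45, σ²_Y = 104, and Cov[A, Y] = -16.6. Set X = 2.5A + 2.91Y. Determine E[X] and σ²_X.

E[X] = 2.5·E[A] + 2.91·E[Y] = 2.5·2 + 2.91·13 = 42.83.
σ²_X = a²·σ²_A + b²·σ²_Y + 2ab·Cov[A, Y] with a = 2.5, b = 2.91.
= 2.5²·45 + 2.91²·104 + 2·2.5·2.91·(-16.6)
= 281.25 + 880.6824 + (-241.53) = 920.4024.

E[X] = 42.83, σ²_X = 920.4024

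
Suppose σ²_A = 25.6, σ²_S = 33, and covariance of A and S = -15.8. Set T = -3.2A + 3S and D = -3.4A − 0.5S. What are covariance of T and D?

covariance of T and D = 364.908

By bilinearity, covariance of T and D = ac·σ²_A + bd·σ²_S + (ad+bc)·covariance of A and S, with a=-3.2, b=3, c=-3.4, d=-0.5.
ac·σ²_A = (-3.2)·(-3.4)·25.6 = 278.528
bd·σ²_S = 3·(-0.5)·33 = -49.5
(ad+bc)·covariance of A and S = (-8.6)·(-15.8) = 135.88
covariance of T and D = 278.528 + (-49.5) + 135.88 = 364.908.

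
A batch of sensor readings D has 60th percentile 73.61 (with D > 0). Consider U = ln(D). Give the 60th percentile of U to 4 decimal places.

ln(D) is increasing, so P_{60}(U) = g(P_{60}(D)) ≈ 4.2988.

60th percentile of U = 4.2988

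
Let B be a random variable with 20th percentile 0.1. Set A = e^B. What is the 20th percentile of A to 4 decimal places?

20th percentile of A = 1.1052

e^B is increasing, so P_{20}(A) = g(P_{20}(B)) ≈ 1.1052.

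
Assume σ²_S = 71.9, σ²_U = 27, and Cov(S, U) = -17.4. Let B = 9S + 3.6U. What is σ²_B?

σ²_B = a²·σ²_S + b²·σ²_U + 2ab·Cov(S, U) with a = 9, b = 3.6.
= 9²·71.9 + 3.6²·27 + 2·9·3.6·(-17.4)
= 5823.9 + 349.92 + (-1127.52) = 5046.3.

σ²_B = 5046.3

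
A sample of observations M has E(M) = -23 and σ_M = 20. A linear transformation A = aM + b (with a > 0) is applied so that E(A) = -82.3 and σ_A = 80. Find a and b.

a = 4, b = 9.7

σ_A = a·σ_M (a > 0), so a = 80/20 = 4.
E(A) = a·E(M) + b, so b = -82.3 − 4·(-23) = 9.7.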